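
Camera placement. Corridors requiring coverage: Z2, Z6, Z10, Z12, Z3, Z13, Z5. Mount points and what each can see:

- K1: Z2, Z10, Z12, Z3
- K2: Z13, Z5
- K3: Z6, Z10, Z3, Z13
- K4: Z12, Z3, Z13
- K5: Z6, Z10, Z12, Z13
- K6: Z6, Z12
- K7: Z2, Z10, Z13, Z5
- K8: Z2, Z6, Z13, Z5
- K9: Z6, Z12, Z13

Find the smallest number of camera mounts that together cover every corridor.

2

K1, K8 together cover {Z2, Z6, Z10, Z12, Z3, Z13, Z5} — every corridor.
No single camera mount contains all 7 corridors, so 2 is optimal.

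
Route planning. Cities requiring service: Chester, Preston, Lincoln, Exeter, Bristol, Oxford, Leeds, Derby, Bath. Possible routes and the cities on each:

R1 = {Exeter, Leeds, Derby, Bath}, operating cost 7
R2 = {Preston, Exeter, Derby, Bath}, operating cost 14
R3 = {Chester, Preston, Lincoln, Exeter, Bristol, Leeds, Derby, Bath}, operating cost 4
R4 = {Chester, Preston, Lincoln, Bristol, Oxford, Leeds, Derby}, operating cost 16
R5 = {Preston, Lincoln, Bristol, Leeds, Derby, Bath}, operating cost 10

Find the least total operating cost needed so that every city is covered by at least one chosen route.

R3, R4 cover every city at operating cost 4 + 16 = 20.
Any cover uses at least 2 routes; among all covering selections none totals below 20.

20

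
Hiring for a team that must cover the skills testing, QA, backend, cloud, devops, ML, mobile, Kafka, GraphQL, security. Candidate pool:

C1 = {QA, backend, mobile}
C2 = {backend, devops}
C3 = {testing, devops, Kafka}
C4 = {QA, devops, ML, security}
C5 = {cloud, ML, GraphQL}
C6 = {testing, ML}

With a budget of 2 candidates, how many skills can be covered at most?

Choosing C1, C3 covers {testing, QA, backend, devops, mobile, Kafka} — 6 skills.
No choice of 2 candidates does better; here cloud, ML, GraphQL, security are left uncovered.

6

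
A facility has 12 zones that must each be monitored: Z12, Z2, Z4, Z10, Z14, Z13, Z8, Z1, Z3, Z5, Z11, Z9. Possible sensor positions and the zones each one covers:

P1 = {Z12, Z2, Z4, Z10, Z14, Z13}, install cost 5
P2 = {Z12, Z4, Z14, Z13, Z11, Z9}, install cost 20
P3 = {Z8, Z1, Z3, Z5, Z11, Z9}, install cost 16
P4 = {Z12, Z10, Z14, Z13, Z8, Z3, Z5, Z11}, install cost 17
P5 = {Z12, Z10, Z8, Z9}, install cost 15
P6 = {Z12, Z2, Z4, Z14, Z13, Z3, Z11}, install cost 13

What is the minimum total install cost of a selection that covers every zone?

21

P1, P3 cover every zone at install cost 5 + 16 = 21.
Any cover uses at least 2 sensor positions; among all covering selections none totals below 21.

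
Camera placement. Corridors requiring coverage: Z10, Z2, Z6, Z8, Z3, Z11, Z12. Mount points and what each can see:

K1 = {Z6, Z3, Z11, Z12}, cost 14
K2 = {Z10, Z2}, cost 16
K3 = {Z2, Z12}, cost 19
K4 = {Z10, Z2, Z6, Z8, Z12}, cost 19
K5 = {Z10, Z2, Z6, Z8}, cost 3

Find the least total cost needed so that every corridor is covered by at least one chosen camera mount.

17

K1, K5 cover every corridor at cost 14 + 3 = 17.
Any cover uses at least 2 camera mounts; among all covering selections none totals below 17.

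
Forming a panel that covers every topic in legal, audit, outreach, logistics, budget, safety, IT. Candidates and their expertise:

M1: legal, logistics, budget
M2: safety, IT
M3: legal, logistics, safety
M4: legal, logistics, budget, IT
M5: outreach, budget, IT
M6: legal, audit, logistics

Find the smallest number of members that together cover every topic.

M2, M5, M6 together cover {legal, audit, outreach, logistics, budget, safety, IT} — every topic.
No 2 of the 6 members cover everything (all 15 pairs fall short), so 3 is minimum.
Greedy (largest uncovered first) would take M4, M2, M5, M6 — 4 members — but 3 suffice.

3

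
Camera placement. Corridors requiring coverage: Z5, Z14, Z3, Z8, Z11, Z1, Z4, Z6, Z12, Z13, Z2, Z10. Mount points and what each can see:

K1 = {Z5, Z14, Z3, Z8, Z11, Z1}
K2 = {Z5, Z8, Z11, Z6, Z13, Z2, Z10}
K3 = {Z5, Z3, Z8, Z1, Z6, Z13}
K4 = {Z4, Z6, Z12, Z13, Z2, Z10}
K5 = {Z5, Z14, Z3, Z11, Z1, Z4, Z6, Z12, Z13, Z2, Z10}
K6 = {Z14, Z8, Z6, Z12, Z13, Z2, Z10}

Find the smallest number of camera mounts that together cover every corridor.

2

K1, K4 together cover {Z5, Z14, Z3, Z8, Z11, Z1, Z4, Z6, Z12, Z13, Z2, Z10} — every corridor.
No single camera mount contains all 12 corridors, so 2 is optimal.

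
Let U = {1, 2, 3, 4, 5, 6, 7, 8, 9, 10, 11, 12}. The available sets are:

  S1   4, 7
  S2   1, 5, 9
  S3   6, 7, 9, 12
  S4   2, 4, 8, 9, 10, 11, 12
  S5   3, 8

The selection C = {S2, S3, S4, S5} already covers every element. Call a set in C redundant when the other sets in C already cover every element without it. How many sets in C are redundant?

Drop S2: 1, 5 uncovered — not redundant.
Drop S3: 6, 7 uncovered — not redundant.
Drop S4: 2, 4, 10, 11 uncovered — not redundant.
Drop S5: 3 uncovered — not redundant.
None of the sets in C is redundant.

0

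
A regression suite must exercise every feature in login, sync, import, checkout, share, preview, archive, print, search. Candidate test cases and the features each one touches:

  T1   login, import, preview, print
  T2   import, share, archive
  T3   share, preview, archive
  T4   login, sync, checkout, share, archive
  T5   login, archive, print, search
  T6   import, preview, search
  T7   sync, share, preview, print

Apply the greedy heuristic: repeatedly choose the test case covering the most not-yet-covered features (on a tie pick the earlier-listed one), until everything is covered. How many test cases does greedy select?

3

Pick 1: T4 covers 5 new features (login, sync, checkout, share, archive).
Pick 2: T1 covers 3 new features (import, preview, print).
Pick 3: T5 covers 1 new features (search).
Greedy uses 3 test cases.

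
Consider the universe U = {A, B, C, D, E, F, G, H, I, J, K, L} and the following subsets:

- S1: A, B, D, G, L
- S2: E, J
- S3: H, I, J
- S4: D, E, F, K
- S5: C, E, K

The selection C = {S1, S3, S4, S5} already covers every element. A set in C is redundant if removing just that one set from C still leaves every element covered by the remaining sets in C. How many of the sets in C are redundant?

Drop S1: A, B, G, L uncovered — not redundant.
Drop S3: H, I, J uncovered — not redundant.
Drop S4: F uncovered — not redundant.
Drop S5: C uncovered — not redundant.
None of the sets in C is redundant.

0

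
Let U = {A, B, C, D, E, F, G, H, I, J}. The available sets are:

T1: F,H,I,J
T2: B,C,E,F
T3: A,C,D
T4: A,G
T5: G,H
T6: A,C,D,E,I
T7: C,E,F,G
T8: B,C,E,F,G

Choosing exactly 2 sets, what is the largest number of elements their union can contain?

8

Choosing T1, T6 covers {A, C, D, E, F, H, I, J} — 8 elements.
No choice of 2 sets does better; here B, G are left uncovered.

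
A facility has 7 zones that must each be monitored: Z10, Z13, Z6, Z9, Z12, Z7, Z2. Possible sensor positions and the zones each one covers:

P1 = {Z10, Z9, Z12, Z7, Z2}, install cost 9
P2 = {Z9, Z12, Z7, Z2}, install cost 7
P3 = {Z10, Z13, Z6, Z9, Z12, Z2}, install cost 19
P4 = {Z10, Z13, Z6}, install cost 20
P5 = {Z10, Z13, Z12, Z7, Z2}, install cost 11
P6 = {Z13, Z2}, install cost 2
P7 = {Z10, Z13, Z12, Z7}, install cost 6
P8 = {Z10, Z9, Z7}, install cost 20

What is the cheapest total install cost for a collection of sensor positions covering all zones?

25

P3, P7 cover every zone at install cost 19 + 6 = 25.
Any cover uses at least 2 sensor positions; among all covering selections none totals below 25.
Greedy by coverage-per-install cost would pick P6, P7, P2, P3 for 34 — worse than the optimum 25.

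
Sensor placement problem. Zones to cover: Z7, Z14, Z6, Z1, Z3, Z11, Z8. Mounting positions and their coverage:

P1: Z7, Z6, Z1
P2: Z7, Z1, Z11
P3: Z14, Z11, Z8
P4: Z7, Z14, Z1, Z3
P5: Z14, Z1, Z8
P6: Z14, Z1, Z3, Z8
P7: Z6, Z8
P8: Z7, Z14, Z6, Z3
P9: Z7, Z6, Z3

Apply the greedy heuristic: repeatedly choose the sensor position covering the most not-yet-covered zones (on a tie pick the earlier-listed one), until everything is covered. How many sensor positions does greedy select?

Pick 1: P4 covers 4 new zones (Z7, Z14, Z1, Z3).
Pick 2: P3 covers 2 new zones (Z11, Z8).
Pick 3: P1 covers 1 new zones (Z6).
Greedy uses 3 sensor positions.

3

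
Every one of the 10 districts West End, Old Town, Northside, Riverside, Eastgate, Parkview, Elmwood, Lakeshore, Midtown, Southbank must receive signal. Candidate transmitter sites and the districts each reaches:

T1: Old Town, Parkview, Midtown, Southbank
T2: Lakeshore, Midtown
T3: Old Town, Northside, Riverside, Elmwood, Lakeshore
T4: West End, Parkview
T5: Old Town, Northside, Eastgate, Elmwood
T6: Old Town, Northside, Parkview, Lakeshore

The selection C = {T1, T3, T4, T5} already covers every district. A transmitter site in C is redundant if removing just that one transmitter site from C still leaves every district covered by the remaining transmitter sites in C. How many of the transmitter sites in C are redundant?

Drop T1: Midtown, Southbank uncovered — not redundant.
Drop T3: Riverside, Lakeshore uncovered — not redundant.
Drop T4: West End uncovered — not redundant.
Drop T5: Eastgate uncovered — not redundant.
None of the transmitter sites in C is redundant.

0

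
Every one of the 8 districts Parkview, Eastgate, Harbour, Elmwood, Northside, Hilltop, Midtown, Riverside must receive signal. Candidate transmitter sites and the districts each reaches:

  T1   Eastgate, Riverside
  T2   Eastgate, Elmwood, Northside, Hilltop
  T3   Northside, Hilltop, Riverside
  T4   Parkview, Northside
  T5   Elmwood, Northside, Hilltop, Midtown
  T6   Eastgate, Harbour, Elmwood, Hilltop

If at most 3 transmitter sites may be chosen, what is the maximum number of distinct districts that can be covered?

7

Choosing T1, T4, T5 covers {Parkview, Eastgate, Elmwood, Northside, Hilltop, Midtown, Riverside} — 7 districts.
No choice of 3 transmitter sites does better; here Harbour is left uncovered.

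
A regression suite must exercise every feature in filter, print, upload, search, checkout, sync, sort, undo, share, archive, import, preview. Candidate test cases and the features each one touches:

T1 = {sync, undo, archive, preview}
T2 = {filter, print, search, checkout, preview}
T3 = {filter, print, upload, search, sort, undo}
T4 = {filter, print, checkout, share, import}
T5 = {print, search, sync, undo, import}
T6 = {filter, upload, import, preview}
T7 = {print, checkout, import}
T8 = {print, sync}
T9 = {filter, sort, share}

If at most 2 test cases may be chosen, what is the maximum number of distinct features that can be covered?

Choosing T1, T3 covers {filter, print, upload, search, sync, sort, undo, archive, preview} — 9 features.
No choice of 2 test cases does better; here checkout, share, import are left uncovered.

9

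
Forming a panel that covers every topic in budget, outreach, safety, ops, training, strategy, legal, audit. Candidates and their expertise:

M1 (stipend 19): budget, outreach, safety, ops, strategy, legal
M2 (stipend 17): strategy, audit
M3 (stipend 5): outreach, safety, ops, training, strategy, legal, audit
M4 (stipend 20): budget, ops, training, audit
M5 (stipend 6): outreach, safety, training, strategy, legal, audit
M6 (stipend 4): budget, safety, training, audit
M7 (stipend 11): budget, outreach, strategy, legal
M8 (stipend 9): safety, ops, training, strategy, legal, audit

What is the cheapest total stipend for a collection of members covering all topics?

M3, M6 cover every topic at stipend 5 + 4 = 9.
Any cover uses at least 2 members; among all covering selections none totals below 9.

9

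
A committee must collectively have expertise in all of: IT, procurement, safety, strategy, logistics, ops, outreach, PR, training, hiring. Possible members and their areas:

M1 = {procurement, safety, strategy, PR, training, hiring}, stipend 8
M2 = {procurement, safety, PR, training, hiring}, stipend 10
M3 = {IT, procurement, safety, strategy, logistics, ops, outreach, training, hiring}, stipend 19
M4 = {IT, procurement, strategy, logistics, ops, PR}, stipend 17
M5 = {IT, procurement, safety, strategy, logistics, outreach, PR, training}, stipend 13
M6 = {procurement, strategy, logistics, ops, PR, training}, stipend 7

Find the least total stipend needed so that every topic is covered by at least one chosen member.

M3, M6 cover every topic at stipend 19 + 7 = 26.
Any cover uses at least 2 members; among all covering selections none totals below 26.
Greedy by coverage-per-stipend would pick M6, M1, M5 for 28 — worse than the optimum 26.

26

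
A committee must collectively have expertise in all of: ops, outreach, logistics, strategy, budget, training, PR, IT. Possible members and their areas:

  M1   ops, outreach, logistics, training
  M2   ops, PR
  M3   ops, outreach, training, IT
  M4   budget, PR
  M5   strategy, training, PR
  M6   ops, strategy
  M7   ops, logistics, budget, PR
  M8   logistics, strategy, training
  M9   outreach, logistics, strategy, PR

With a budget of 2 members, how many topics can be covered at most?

Choosing M3, M7 covers {ops, outreach, logistics, budget, training, PR, IT} — 7 topics.
No choice of 2 members does better; here strategy is left uncovered.

7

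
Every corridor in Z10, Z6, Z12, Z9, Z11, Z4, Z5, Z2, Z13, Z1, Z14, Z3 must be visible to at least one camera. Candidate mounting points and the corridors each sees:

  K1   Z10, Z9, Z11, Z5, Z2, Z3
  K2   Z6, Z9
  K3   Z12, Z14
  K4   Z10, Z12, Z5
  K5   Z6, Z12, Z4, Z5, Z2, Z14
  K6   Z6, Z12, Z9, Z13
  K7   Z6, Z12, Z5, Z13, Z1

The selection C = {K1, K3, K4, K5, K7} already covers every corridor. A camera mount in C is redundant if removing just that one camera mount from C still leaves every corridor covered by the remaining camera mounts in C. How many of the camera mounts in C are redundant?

Drop K1: Z9, Z11, Z3 uncovered — not redundant.
Drop K3: the rest still cover every corridor — redundant.
Drop K4: the rest still cover every corridor — redundant.
Drop K5: Z4 uncovered — not redundant.
Drop K7: Z13, Z1 uncovered — not redundant.
2 redundant: K3, K4.

2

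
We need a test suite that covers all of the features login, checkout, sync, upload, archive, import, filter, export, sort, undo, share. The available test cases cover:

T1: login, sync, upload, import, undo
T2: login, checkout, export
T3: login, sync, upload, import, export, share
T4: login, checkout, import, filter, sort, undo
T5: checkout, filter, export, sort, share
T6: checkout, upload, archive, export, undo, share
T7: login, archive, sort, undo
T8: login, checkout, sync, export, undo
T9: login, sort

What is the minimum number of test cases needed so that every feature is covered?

3

T1, T4, T6 together cover {login, checkout, sync, upload, archive, import, filter, export, sort, undo, share} — every feature.
No 2 of the 9 test cases cover everything (all 36 pairs fall short), so 3 is minimum.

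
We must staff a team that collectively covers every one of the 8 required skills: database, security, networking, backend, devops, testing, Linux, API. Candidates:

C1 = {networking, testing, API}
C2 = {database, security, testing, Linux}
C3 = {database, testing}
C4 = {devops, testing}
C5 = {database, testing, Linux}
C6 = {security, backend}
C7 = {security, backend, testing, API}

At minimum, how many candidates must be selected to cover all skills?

4

C1, C2, C4, C6 together cover {database, security, networking, backend, devops, testing, Linux, API} — every skill.
No 3 of the 7 candidates cover everything (all 35 triples fall short), so 4 is minimum.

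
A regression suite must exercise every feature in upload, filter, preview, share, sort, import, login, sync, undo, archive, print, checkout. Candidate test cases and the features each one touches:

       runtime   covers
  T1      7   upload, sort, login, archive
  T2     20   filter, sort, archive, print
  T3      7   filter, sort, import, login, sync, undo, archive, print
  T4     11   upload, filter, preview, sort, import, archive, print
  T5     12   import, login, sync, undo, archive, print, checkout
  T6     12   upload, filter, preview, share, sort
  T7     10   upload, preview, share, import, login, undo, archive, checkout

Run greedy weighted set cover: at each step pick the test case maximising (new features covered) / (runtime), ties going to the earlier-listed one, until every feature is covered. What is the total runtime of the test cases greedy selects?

17

Pick 1: T3 adds 8 new (filter, sort, import, login, sync, undo, archive, print) at runtime 7 (ratio 8/7).
Pick 2: T7 adds 4 new (upload, preview, share, checkout) at runtime 10 (ratio 4/10).
Greedy total runtime: 7 + 10 = 17.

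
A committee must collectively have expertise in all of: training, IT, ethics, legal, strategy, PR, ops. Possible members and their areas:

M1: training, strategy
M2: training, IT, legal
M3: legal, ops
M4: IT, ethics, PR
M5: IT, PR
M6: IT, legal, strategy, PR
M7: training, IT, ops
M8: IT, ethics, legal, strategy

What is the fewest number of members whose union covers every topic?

M1, M3, M4 together cover {training, IT, ethics, legal, strategy, PR, ops} — every topic.
No 2 of the 8 members cover everything (all 28 pairs fall short), so 3 is minimum.

3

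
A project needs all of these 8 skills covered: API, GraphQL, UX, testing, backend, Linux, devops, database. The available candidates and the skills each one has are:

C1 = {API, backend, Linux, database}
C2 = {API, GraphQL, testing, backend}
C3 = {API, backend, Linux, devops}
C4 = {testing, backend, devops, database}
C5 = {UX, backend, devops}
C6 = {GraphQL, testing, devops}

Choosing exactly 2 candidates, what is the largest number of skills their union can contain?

Choosing C1, C6 covers {API, GraphQL, testing, backend, Linux, devops, database} — 7 skills.
No choice of 2 candidates does better; here UX is left uncovered.

7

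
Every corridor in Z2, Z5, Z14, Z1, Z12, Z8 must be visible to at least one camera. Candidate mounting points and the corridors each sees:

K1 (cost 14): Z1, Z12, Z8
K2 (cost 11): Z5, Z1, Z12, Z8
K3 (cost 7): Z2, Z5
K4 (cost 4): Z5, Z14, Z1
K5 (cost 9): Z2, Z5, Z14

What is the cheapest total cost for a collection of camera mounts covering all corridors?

K2, K5 cover every corridor at cost 11 + 9 = 20.
Any cover uses at least 2 camera mounts; among all covering selections none totals below 20.

20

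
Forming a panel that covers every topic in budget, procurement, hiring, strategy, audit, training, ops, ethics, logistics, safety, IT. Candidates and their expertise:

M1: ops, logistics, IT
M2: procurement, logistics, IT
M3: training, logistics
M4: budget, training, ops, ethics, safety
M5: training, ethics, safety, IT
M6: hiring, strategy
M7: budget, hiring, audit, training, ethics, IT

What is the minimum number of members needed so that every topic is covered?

4

M2, M4, M6, M7 together cover {budget, procurement, hiring, strategy, audit, training, ops, ethics, logistics, safety, IT} — every topic.
No 3 of the 7 members cover everything (all 35 triples fall short), so 4 is minimum.
Greedy (largest uncovered first) would take M7, M1, M2, M4, M6 — 5 members — but 4 suffice.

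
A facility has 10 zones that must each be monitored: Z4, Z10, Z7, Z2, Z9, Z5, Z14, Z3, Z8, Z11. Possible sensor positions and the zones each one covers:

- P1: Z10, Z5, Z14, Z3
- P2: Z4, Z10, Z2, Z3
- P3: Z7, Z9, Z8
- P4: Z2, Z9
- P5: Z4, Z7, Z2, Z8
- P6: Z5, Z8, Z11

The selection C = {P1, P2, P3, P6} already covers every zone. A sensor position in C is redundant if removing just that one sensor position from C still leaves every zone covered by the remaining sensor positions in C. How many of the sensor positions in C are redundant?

0

Drop P1: Z14 uncovered — not redundant.
Drop P2: Z4, Z2 uncovered — not redundant.
Drop P3: Z7, Z9 uncovered — not redundant.
Drop P6: Z11 uncovered — not redundant.
None of the sensor positions in C is redundant.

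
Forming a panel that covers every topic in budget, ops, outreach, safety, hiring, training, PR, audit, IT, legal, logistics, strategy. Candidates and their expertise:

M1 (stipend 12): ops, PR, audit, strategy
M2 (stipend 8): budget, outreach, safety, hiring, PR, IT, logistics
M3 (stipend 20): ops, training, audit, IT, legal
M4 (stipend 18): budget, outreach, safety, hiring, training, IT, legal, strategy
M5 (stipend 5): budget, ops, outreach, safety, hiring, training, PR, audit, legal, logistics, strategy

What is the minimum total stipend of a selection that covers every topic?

M2, M5 cover every topic at stipend 8 + 5 = 13.
Any cover uses at least 2 members; among all covering selections none totals below 13.

13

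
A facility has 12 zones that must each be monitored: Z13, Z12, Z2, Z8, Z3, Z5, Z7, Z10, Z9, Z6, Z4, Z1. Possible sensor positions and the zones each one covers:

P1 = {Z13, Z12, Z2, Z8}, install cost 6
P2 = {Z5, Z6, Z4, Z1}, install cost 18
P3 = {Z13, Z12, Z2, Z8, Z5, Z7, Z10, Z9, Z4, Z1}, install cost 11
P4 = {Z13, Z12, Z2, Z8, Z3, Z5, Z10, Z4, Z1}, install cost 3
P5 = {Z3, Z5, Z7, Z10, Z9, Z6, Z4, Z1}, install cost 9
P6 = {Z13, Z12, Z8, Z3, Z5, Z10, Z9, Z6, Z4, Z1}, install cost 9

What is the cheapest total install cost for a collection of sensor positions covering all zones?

12

P4, P5 cover every zone at install cost 3 + 9 = 12.
Any cover uses at least 2 sensor positions; among all covering selections none totals below 12.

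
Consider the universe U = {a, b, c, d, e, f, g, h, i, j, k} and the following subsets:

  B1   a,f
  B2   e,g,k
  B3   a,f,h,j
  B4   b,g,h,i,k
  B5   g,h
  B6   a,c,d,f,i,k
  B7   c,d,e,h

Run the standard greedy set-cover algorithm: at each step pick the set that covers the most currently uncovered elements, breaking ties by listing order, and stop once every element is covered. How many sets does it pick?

Pick 1: B6 covers 6 new elements (a, c, d, f, i, k).
Pick 2: B4 covers 3 new elements (b, g, h).
Pick 3: B2 covers 1 new elements (e).
Pick 4: B3 covers 1 new elements (j).
Greedy uses 4 sets. (The true minimum is 3.)

4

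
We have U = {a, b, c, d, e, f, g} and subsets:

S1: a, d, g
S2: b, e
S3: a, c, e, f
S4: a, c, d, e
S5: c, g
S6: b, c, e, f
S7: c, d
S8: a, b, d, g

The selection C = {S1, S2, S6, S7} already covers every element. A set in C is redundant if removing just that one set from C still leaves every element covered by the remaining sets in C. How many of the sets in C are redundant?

Drop S1: a, g uncovered — not redundant.
Drop S2: the rest still cover every element — redundant.
Drop S6: f uncovered — not redundant.
Drop S7: the rest still cover every element — redundant.
2 redundant: S2, S7.

2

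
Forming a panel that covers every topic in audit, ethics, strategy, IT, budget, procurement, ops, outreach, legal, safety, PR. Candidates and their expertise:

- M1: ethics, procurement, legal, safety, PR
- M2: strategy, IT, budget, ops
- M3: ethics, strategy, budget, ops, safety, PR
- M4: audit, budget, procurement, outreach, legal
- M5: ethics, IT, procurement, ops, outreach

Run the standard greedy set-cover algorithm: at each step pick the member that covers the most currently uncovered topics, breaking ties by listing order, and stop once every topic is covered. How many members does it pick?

3

Pick 1: M3 covers 6 new topics (ethics, strategy, budget, ops, safety, PR).
Pick 2: M4 covers 4 new topics (audit, procurement, outreach, legal).
Pick 3: M2 covers 1 new topics (IT).
Greedy uses 3 members.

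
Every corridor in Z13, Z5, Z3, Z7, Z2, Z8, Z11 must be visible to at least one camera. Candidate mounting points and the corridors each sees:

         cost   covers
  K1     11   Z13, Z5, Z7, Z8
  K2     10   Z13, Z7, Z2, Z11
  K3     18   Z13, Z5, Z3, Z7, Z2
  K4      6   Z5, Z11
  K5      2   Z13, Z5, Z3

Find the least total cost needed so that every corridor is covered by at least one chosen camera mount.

K1, K2, K5 cover every corridor at cost 11 + 10 + 2 = 23.
Any cover uses at least 3 camera mounts; among all covering selections none totals below 23.

23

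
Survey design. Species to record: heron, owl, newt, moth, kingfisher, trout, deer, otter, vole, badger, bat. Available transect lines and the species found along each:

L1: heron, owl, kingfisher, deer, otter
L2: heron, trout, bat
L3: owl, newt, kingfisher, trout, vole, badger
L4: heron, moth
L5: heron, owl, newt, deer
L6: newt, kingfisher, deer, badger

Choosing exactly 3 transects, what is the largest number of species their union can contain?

Choosing L1, L2, L3 covers {heron, owl, newt, kingfisher, trout, deer, otter, vole, badger, bat} — 10 species.
No choice of 3 transects does better; here moth is left uncovered.

10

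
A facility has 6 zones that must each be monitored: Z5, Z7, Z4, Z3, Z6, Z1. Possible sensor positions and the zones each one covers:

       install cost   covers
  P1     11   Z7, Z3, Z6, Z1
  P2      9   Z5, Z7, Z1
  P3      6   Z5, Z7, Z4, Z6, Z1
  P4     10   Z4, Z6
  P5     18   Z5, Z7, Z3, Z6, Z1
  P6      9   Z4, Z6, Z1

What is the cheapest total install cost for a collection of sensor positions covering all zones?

17

P1, P3 cover every zone at install cost 11 + 6 = 17.
Any cover uses at least 2 sensor positions; among all covering selections none totals below 17.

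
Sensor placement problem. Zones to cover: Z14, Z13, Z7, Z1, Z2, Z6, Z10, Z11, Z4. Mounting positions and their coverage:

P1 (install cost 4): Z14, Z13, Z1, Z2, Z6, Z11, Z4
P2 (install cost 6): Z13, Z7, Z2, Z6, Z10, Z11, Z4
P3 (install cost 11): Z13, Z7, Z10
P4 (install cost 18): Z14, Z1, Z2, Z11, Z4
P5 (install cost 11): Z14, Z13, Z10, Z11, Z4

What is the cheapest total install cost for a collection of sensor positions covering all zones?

P1, P2 cover every zone at install cost 4 + 6 = 10.
Any cover uses at least 2 sensor positions; among all covering selections none totals below 10.

10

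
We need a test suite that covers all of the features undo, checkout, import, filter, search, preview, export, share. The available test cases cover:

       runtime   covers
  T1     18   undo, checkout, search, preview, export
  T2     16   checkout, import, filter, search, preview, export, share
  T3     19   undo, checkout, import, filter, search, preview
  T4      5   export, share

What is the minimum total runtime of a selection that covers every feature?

T3, T4 cover every feature at runtime 19 + 5 = 24.
Any cover uses at least 2 test cases; among all covering selections none totals below 24.
Greedy by coverage-per-runtime would pick T2, T1 for 34 — worse than the optimum 24.

24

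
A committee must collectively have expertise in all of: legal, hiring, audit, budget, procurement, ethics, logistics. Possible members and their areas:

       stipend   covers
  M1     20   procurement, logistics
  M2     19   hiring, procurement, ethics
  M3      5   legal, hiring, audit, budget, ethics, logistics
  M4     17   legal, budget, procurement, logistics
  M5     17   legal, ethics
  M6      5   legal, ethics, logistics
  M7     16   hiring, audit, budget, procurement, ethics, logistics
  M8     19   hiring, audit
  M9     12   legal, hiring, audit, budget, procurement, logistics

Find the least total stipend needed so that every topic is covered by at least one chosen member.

M3, M9 cover every topic at stipend 5 + 12 = 17.
Any cover uses at least 2 members; among all covering selections none totals below 17.

17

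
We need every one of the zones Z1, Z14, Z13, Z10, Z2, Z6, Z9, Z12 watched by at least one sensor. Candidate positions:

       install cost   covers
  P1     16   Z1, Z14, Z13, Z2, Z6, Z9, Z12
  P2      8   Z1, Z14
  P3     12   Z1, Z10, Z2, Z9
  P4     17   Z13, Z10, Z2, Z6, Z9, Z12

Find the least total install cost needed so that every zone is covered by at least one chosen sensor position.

25

P2, P4 cover every zone at install cost 8 + 17 = 25.
Any cover uses at least 2 sensor positions; among all covering selections none totals below 25.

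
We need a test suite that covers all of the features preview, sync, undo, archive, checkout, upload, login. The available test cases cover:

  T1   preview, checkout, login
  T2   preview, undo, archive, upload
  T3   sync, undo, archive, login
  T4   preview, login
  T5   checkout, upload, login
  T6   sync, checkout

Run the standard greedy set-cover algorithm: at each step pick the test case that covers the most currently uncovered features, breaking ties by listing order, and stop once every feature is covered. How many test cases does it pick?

Pick 1: T2 covers 4 new features (preview, undo, archive, upload).
Pick 2: T1 covers 2 new features (checkout, login).
Pick 3: T3 covers 1 new features (sync).
Greedy uses 3 test cases.

3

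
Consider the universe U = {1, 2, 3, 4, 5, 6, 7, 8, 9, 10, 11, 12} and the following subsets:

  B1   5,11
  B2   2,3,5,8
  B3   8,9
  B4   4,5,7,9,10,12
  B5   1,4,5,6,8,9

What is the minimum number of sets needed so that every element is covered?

4

B1, B2, B4, B5 together cover {1, 2, 3, 4, 5, 6, 7, 8, 9, 10, 11, 12} — every element.
No 3 of the 5 sets cover everything (all 10 triples fall short), so 4 is minimum.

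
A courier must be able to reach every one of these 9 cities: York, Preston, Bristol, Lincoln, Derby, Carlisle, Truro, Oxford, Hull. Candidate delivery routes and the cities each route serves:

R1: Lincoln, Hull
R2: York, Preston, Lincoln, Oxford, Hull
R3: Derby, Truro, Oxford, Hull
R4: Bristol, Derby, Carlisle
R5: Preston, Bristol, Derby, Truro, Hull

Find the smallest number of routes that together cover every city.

3

R2, R3, R4 together cover {York, Preston, Bristol, Lincoln, Derby, Carlisle, Truro, Oxford, Hull} — every city.
No 2 of the 5 routes cover everything (all 10 pairs fall short), so 3 is minimum.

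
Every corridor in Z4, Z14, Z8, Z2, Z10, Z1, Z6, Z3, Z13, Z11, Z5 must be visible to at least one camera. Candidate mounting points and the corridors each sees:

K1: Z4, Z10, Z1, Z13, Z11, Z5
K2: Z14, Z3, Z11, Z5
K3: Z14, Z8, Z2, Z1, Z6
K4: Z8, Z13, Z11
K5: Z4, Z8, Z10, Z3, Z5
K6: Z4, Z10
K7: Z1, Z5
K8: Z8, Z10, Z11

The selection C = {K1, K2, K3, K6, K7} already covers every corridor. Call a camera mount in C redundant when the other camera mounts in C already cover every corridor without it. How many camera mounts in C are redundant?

Drop K1: Z13 uncovered — not redundant.
Drop K2: Z3 uncovered — not redundant.
Drop K3: Z8, Z2, Z6 uncovered — not redundant.
Drop K6: the rest still cover every corridor — redundant.
Drop K7: the rest still cover every corridor — redundant.
2 redundant: K6, K7.

2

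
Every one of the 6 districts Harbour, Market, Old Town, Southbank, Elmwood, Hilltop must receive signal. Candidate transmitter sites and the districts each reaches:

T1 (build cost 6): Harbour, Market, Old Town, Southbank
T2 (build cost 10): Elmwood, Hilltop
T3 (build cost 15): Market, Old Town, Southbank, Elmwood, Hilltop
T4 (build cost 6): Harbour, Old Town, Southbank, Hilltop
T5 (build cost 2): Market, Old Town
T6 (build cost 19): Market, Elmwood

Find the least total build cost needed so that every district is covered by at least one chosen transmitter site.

T1, T2 cover every district at build cost 6 + 10 = 16.
Any cover uses at least 2 transmitter sites; among all covering selections none totals below 16.
Greedy by coverage-per-build cost would pick T5, T4, T2 for 18 — worse than the optimum 16.

16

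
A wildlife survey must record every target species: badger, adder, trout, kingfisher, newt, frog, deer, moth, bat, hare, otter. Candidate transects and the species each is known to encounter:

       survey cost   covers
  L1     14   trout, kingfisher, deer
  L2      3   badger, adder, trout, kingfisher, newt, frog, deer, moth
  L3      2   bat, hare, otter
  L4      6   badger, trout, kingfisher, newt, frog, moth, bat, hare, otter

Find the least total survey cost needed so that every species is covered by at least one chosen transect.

5

L2, L3 cover every species at survey cost 3 + 2 = 5.
Any cover uses at least 2 transects; among all covering selections none totals below 5.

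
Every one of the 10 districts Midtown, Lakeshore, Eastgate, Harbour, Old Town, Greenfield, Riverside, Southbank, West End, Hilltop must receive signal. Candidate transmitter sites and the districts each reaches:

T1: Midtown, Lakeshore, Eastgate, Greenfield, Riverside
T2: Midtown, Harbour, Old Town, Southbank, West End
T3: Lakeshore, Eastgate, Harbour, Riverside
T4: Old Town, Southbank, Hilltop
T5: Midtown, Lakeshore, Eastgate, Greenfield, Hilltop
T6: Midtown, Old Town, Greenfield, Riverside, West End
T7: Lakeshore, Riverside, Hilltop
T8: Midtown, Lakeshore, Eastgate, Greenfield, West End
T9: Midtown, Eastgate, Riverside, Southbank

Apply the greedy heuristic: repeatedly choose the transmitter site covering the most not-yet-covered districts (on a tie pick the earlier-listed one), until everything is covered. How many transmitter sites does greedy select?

Pick 1: T1 covers 5 new districts (Midtown, Lakeshore, Eastgate, Greenfield, Riverside).
Pick 2: T2 covers 4 new districts (Harbour, Old Town, Southbank, West End).
Pick 3: T4 covers 1 new districts (Hilltop).
Greedy uses 3 transmitter sites.

3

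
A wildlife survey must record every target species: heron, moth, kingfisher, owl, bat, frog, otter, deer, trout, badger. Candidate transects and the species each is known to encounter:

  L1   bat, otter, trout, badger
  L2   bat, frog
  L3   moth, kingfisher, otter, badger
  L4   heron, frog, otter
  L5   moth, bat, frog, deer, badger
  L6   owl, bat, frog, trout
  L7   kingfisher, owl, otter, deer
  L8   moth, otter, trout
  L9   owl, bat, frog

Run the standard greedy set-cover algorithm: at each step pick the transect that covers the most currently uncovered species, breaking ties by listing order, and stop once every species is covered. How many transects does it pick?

4

Pick 1: L5 covers 5 new species (moth, bat, frog, deer, badger).
Pick 2: L7 covers 3 new species (kingfisher, owl, otter).
Pick 3: L1 covers 1 new species (trout).
Pick 4: L4 covers 1 new species (heron).
Greedy uses 4 transects.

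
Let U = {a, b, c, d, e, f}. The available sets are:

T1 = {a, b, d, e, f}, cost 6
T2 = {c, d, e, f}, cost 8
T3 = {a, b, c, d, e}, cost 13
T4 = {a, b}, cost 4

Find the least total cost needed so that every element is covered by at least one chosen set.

12

T2, T4 cover every element at cost 8 + 4 = 12.
Any cover uses at least 2 sets; among all covering selections none totals below 12.
Greedy by coverage-per-cost would pick T1, T2 for 14 — worse than the optimum 12.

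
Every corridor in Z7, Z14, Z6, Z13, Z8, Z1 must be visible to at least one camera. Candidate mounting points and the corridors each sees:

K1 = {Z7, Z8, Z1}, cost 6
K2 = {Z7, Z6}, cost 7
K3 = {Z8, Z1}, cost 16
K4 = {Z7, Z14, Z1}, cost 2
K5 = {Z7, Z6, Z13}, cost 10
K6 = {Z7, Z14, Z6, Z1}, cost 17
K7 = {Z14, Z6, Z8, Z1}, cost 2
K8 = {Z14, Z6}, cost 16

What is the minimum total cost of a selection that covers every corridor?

12

K5, K7 cover every corridor at cost 10 + 2 = 12.
Any cover uses at least 2 camera mounts; among all covering selections none totals below 12.
Greedy by coverage-per-cost would pick K7, K4, K5 for 14 — worse than the optimum 12.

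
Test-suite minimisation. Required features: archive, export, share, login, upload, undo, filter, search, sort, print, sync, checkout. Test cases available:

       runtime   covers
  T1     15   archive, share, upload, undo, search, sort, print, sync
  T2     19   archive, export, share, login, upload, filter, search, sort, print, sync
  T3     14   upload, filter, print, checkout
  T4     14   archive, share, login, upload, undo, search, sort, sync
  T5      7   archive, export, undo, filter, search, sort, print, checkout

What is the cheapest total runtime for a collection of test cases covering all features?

21

T4, T5 cover every feature at runtime 14 + 7 = 21.
Any cover uses at least 2 test cases; among all covering selections none totals below 21.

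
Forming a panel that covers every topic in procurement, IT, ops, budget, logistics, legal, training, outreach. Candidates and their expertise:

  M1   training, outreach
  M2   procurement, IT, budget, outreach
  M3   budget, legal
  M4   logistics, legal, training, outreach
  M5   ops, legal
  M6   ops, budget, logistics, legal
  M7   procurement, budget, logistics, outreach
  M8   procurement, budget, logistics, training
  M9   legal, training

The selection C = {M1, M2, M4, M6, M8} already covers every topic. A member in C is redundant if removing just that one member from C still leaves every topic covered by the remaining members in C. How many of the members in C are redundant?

3

Drop M1: the rest still cover every topic — redundant.
Drop M2: IT uncovered — not redundant.
Drop M4: the rest still cover every topic — redundant.
Drop M6: ops uncovered — not redundant.
Drop M8: the rest still cover every topic — redundant.
3 redundant: M1, M4, M8.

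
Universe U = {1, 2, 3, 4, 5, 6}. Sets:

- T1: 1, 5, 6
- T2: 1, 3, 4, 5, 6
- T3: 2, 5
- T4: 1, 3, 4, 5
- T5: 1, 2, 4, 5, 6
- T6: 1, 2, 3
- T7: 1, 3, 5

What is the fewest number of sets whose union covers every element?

T2, T3 together cover {1, 2, 3, 4, 5, 6} — every element.
No single set contains all 6 elements, so 2 is optimal.

2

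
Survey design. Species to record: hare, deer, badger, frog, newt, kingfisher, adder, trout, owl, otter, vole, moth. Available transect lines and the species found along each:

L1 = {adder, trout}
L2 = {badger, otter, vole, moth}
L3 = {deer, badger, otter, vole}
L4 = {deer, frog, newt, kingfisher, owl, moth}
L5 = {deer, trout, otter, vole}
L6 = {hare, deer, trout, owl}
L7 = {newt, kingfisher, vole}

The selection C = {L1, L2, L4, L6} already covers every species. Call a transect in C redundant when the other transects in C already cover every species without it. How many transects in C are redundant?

0

Drop L1: adder uncovered — not redundant.
Drop L2: badger, otter, vole uncovered — not redundant.
Drop L4: frog, newt, kingfisher uncovered — not redundant.
Drop L6: hare uncovered — not redundant.
None of the transects in C is redundant.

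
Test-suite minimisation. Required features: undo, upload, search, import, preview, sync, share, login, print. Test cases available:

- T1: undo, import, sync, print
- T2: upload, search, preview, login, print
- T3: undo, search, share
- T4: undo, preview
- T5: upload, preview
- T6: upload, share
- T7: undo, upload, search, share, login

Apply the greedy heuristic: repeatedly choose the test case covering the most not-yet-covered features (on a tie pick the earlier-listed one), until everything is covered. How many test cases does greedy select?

Pick 1: T2 covers 5 new features (upload, search, preview, login, print).
Pick 2: T1 covers 3 new features (undo, import, sync).
Pick 3: T3 covers 1 new features (share).
Greedy uses 3 test cases.

3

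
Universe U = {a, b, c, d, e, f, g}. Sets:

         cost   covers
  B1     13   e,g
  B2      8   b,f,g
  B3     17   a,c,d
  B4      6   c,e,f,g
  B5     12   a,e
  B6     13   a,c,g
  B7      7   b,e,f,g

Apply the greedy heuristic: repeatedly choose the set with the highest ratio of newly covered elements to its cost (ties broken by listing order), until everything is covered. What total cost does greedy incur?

Pick 1: B4 adds 4 new (c, e, f, g) at cost 6 (ratio 4/6).
Pick 2: B7 adds 1 new (b) at cost 7 (ratio 1/7).
Pick 3: B3 adds 2 new (a, d) at cost 17 (ratio 2/17).
Greedy total cost: 6 + 7 + 17 = 30. (The true optimum is 24, so greedy overshoots here.)

30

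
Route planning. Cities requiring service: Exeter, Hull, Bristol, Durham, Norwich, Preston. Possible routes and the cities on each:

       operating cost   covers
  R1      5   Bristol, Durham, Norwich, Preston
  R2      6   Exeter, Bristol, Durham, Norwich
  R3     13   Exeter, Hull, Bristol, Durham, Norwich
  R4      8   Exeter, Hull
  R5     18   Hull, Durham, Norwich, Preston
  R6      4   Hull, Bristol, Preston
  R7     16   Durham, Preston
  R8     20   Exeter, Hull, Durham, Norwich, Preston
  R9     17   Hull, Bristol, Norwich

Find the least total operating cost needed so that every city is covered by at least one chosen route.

R2, R6 cover every city at operating cost 6 + 4 = 10.
Any cover uses at least 2 routes; among all covering selections none totals below 10.
Greedy by coverage-per-operating cost would pick R1, R4 for 13 — worse than the optimum 10.

10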